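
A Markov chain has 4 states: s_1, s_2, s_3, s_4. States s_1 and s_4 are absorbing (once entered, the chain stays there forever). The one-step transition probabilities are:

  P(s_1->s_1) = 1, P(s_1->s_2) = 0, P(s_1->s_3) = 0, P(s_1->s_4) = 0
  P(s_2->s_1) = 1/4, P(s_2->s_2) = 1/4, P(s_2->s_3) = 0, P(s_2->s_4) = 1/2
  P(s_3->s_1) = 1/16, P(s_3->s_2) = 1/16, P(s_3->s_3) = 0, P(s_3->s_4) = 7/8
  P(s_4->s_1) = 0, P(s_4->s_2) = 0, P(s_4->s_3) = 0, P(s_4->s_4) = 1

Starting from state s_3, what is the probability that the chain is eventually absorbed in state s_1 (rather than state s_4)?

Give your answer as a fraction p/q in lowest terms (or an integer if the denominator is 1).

Let a_i = P(absorbed in s_1 | start in state i).
Boundary conditions: a_s_1 = 1, a_s_4 = 0.
For each transient state i, a_i = sum_j P(i->j) * a_j:
  a_s_2 = 1/4*a_s_1 + 1/4*a_s_2 + 0*a_s_3 + 1/2*a_s_4
  a_s_3 = 1/16*a_s_1 + 1/16*a_s_2 + 0*a_s_3 + 7/8*a_s_4

Substituting a_s_1 = 1 and a_s_4 = 0, rearrange to (I - Q) a = r where r[i] = P(i -> s_1):
  [3/4, 0] . (a_s_2, a_s_3) = 1/4
  [-1/16, 1] . (a_s_2, a_s_3) = 1/16

Solving yields:
  a_s_2 = 1/3
  a_s_3 = 1/12

Starting state is s_3, so the absorption probability is a_s_3 = 1/12.

Answer: 1/12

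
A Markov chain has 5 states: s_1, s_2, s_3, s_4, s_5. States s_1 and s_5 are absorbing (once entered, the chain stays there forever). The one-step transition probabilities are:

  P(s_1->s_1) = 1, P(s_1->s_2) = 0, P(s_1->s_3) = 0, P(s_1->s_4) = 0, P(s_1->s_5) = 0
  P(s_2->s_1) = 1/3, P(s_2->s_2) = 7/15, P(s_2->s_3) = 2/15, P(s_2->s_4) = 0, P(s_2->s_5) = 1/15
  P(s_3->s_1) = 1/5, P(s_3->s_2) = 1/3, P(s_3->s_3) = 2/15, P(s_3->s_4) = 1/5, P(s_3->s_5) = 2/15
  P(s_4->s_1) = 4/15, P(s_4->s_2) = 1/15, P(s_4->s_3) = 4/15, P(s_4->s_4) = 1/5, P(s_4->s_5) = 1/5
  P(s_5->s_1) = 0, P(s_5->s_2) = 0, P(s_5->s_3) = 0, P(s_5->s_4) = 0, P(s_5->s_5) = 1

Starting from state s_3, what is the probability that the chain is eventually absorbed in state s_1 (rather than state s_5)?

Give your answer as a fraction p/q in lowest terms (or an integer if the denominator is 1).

Let a_i = P(absorbed in s_1 | start in state i).
Boundary conditions: a_s_1 = 1, a_s_5 = 0.
For each transient state i, a_i = sum_j P(i->j) * a_j:
  a_s_2 = 1/3*a_s_1 + 7/15*a_s_2 + 2/15*a_s_3 + 0*a_s_4 + 1/15*a_s_5
  a_s_3 = 1/5*a_s_1 + 1/3*a_s_2 + 2/15*a_s_3 + 1/5*a_s_4 + 2/15*a_s_5
  a_s_4 = 4/15*a_s_1 + 1/15*a_s_2 + 4/15*a_s_3 + 1/5*a_s_4 + 1/5*a_s_5

Substituting a_s_1 = 1 and a_s_5 = 0, rearrange to (I - Q) a = r where r[i] = P(i -> s_1):
  [8/15, -2/15, 0] . (a_s_2, a_s_3, a_s_4) = 1/3
  [-1/3, 13/15, -1/5] . (a_s_2, a_s_3, a_s_4) = 1/5
  [-1/15, -4/15, 4/5] . (a_s_2, a_s_3, a_s_4) = 4/15

Solving yields:
  a_s_2 = 136/171
  a_s_3 = 233/342
  a_s_4 = 643/1026

Starting state is s_3, so the absorption probability is a_s_3 = 233/342.

Answer: 233/342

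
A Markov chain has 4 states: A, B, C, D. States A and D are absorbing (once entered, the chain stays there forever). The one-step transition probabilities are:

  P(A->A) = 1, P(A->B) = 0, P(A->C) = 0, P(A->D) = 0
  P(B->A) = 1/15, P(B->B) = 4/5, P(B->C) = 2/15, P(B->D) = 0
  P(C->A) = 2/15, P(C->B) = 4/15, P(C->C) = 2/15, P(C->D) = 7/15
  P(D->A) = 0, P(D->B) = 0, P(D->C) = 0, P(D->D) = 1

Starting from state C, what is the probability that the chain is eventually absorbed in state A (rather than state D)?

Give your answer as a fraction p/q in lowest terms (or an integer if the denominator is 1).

Let a_i = P(absorbed in A | start in state i).
Boundary conditions: a_A = 1, a_D = 0.
For each transient state i, a_i = sum_j P(i->j) * a_j:
  a_B = 1/15*a_A + 4/5*a_B + 2/15*a_C + 0*a_D
  a_C = 2/15*a_A + 4/15*a_B + 2/15*a_C + 7/15*a_D

Substituting a_A = 1 and a_D = 0, rearrange to (I - Q) a = r where r[i] = P(i -> A):
  [1/5, -2/15] . (a_B, a_C) = 1/15
  [-4/15, 13/15] . (a_B, a_C) = 2/15

Solving yields:
  a_B = 17/31
  a_C = 10/31

Starting state is C, so the absorption probability is a_C = 10/31.

Answer: 10/31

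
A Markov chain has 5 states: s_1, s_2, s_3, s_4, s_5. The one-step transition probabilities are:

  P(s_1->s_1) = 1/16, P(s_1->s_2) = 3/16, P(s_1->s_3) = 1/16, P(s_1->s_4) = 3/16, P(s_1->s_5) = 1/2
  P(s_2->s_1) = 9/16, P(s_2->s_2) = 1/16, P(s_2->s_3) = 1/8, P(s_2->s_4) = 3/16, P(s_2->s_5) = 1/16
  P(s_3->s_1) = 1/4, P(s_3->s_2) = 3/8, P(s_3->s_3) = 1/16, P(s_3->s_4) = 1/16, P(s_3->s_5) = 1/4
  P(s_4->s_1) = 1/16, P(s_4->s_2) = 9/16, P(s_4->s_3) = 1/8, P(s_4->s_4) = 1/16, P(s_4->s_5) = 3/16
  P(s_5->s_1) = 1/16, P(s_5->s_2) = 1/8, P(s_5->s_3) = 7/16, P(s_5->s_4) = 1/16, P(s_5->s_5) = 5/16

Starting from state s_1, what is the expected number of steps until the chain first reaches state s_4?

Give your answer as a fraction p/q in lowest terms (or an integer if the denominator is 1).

Answer: 93712/11649

Derivation:
Let h_i = expected steps to first reach s_4 from state i.
Boundary: h_s_4 = 0.
First-step equations for the other states:
  h_s_1 = 1 + 1/16*h_s_1 + 3/16*h_s_2 + 1/16*h_s_3 + 3/16*h_s_4 + 1/2*h_s_5
  h_s_2 = 1 + 9/16*h_s_1 + 1/16*h_s_2 + 1/8*h_s_3 + 3/16*h_s_4 + 1/16*h_s_5
  h_s_3 = 1 + 1/4*h_s_1 + 3/8*h_s_2 + 1/16*h_s_3 + 1/16*h_s_4 + 1/4*h_s_5
  h_s_5 = 1 + 1/16*h_s_1 + 1/8*h_s_2 + 7/16*h_s_3 + 1/16*h_s_4 + 5/16*h_s_5

Substituting h_s_4 = 0 and rearranging gives the linear system (I - Q) h = 1:
  [15/16, -3/16, -1/16, -1/2] . (h_s_1, h_s_2, h_s_3, h_s_5) = 1
  [-9/16, 15/16, -1/8, -1/16] . (h_s_1, h_s_2, h_s_3, h_s_5) = 1
  [-1/4, -3/8, 15/16, -1/4] . (h_s_1, h_s_2, h_s_3, h_s_5) = 1
  [-1/16, -1/8, -7/16, 11/16] . (h_s_1, h_s_2, h_s_3, h_s_5) = 1

Solving yields:
  h_s_1 = 93712/11649
  h_s_2 = 89264/11649
  h_s_3 = 101456/11649
  h_s_5 = 106256/11649

Starting state is s_1, so the expected hitting time is h_s_1 = 93712/11649.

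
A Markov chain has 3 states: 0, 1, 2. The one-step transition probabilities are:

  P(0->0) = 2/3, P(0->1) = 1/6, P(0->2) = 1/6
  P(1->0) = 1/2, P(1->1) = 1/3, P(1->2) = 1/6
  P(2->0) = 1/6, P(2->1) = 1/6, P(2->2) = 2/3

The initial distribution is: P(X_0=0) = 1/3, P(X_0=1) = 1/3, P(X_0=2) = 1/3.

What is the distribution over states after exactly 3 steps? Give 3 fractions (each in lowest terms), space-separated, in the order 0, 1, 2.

Answer: 151/324 65/324 1/3

Derivation:
Propagating the distribution step by step (d_{t+1} = d_t * P):
d_0 = (0=1/3, 1=1/3, 2=1/3)
  d_1[0] = 1/3*2/3 + 1/3*1/2 + 1/3*1/6 = 4/9
  d_1[1] = 1/3*1/6 + 1/3*1/3 + 1/3*1/6 = 2/9
  d_1[2] = 1/3*1/6 + 1/3*1/6 + 1/3*2/3 = 1/3
d_1 = (0=4/9, 1=2/9, 2=1/3)
  d_2[0] = 4/9*2/3 + 2/9*1/2 + 1/3*1/6 = 25/54
  d_2[1] = 4/9*1/6 + 2/9*1/3 + 1/3*1/6 = 11/54
  d_2[2] = 4/9*1/6 + 2/9*1/6 + 1/3*2/3 = 1/3
d_2 = (0=25/54, 1=11/54, 2=1/3)
  d_3[0] = 25/54*2/3 + 11/54*1/2 + 1/3*1/6 = 151/324
  d_3[1] = 25/54*1/6 + 11/54*1/3 + 1/3*1/6 = 65/324
  d_3[2] = 25/54*1/6 + 11/54*1/6 + 1/3*2/3 = 1/3
d_3 = (0=151/324, 1=65/324, 2=1/3)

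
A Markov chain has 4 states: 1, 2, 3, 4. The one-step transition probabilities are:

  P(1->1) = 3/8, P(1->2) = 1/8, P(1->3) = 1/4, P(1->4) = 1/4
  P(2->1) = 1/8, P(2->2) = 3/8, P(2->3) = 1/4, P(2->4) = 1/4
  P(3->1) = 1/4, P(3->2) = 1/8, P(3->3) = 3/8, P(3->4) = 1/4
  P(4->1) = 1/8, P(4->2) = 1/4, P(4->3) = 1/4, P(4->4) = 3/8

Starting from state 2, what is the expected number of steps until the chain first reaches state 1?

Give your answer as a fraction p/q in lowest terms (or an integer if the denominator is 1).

Answer: 56/9

Derivation:
Let h_i = expected steps to first reach 1 from state i.
Boundary: h_1 = 0.
First-step equations for the other states:
  h_2 = 1 + 1/8*h_1 + 3/8*h_2 + 1/4*h_3 + 1/4*h_4
  h_3 = 1 + 1/4*h_1 + 1/8*h_2 + 3/8*h_3 + 1/4*h_4
  h_4 = 1 + 1/8*h_1 + 1/4*h_2 + 1/4*h_3 + 3/8*h_4

Substituting h_1 = 0 and rearranging gives the linear system (I - Q) h = 1:
  [5/8, -1/4, -1/4] . (h_2, h_3, h_4) = 1
  [-1/8, 5/8, -1/4] . (h_2, h_3, h_4) = 1
  [-1/4, -1/4, 5/8] . (h_2, h_3, h_4) = 1

Solving yields:
  h_2 = 56/9
  h_3 = 16/3
  h_4 = 56/9

Starting state is 2, so the expected hitting time is h_2 = 56/9.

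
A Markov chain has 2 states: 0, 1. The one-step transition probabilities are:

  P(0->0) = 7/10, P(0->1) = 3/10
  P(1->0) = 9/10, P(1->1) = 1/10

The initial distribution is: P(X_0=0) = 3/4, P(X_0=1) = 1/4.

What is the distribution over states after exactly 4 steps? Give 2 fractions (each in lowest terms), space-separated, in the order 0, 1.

Answer: 3/4 1/4

Derivation:
Propagating the distribution step by step (d_{t+1} = d_t * P):
d_0 = (0=3/4, 1=1/4)
  d_1[0] = 3/4*7/10 + 1/4*9/10 = 3/4
  d_1[1] = 3/4*3/10 + 1/4*1/10 = 1/4
d_1 = (0=3/4, 1=1/4)
  d_2[0] = 3/4*7/10 + 1/4*9/10 = 3/4
  d_2[1] = 3/4*3/10 + 1/4*1/10 = 1/4
d_2 = (0=3/4, 1=1/4)
  d_3[0] = 3/4*7/10 + 1/4*9/10 = 3/4
  d_3[1] = 3/4*3/10 + 1/4*1/10 = 1/4
d_3 = (0=3/4, 1=1/4)
  d_4[0] = 3/4*7/10 + 1/4*9/10 = 3/4
  d_4[1] = 3/4*3/10 + 1/4*1/10 = 1/4
d_4 = (0=3/4, 1=1/4)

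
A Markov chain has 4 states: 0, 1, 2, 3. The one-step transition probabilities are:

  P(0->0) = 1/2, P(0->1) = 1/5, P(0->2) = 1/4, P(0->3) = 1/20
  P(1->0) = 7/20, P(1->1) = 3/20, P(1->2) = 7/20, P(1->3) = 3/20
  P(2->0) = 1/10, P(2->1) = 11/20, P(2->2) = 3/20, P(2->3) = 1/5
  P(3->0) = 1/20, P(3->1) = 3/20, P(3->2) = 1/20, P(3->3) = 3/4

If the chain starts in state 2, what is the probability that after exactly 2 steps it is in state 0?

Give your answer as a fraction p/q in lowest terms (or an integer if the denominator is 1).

Answer: 107/400

Derivation:
Computing P^2 by repeated multiplication:
P^1 =
  0: [1/2, 1/5, 1/4, 1/20]
  1: [7/20, 3/20, 7/20, 3/20]
  2: [1/10, 11/20, 3/20, 1/5]
  3: [1/20, 3/20, 1/20, 3/4]
P^2 =
  0: [139/400, 11/40, 47/200, 57/400]
  1: [27/100, 123/400, 1/5, 89/400]
  2: [107/400, 43/200, 1/4, 107/400]
  3: [3/25, 69/400, 11/100, 239/400]

(P^2)[2 -> 0] = 107/400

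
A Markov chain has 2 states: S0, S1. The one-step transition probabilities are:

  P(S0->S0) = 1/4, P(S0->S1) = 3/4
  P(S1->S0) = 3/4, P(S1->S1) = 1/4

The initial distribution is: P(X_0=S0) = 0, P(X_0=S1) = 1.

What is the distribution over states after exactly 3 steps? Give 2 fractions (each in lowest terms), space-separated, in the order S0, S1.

Propagating the distribution step by step (d_{t+1} = d_t * P):
d_0 = (S0=0, S1=1)
  d_1[S0] = 0*1/4 + 1*3/4 = 3/4
  d_1[S1] = 0*3/4 + 1*1/4 = 1/4
d_1 = (S0=3/4, S1=1/4)
  d_2[S0] = 3/4*1/4 + 1/4*3/4 = 3/8
  d_2[S1] = 3/4*3/4 + 1/4*1/4 = 5/8
d_2 = (S0=3/8, S1=5/8)
  d_3[S0] = 3/8*1/4 + 5/8*3/4 = 9/16
  d_3[S1] = 3/8*3/4 + 5/8*1/4 = 7/16
d_3 = (S0=9/16, S1=7/16)

Answer: 9/16 7/16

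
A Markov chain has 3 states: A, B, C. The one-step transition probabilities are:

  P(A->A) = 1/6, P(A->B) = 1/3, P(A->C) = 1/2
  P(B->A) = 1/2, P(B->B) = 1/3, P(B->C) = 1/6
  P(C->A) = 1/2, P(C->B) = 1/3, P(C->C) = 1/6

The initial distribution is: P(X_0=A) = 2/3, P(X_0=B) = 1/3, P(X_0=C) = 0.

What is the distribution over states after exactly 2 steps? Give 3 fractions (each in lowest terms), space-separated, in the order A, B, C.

Answer: 11/27 1/3 7/27

Derivation:
Propagating the distribution step by step (d_{t+1} = d_t * P):
d_0 = (A=2/3, B=1/3, C=0)
  d_1[A] = 2/3*1/6 + 1/3*1/2 + 0*1/2 = 5/18
  d_1[B] = 2/3*1/3 + 1/3*1/3 + 0*1/3 = 1/3
  d_1[C] = 2/3*1/2 + 1/3*1/6 + 0*1/6 = 7/18
d_1 = (A=5/18, B=1/3, C=7/18)
  d_2[A] = 5/18*1/6 + 1/3*1/2 + 7/18*1/2 = 11/27
  d_2[B] = 5/18*1/3 + 1/3*1/3 + 7/18*1/3 = 1/3
  d_2[C] = 5/18*1/2 + 1/3*1/6 + 7/18*1/6 = 7/27
d_2 = (A=11/27, B=1/3, C=7/27)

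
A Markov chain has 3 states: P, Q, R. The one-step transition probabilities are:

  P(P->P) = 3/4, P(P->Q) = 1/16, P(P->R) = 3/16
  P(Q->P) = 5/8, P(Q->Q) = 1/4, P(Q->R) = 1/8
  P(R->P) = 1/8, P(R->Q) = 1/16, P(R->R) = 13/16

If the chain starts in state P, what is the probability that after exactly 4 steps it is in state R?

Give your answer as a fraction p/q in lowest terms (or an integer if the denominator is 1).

Answer: 27165/65536

Derivation:
Computing P^4 by repeated multiplication:
P^1 =
  P: [3/4, 1/16, 3/16]
  Q: [5/8, 1/4, 1/8]
  R: [1/8, 1/16, 13/16]
P^2 =
  P: [5/8, 19/256, 77/256]
  Q: [41/64, 7/64, 1/4]
  R: [15/64, 19/256, 177/256]
P^3 =
  P: [283/512, 313/4096, 1519/4096]
  Q: [297/512, 85/1024, 345/1024]
  R: [79/256, 313/4096, 2519/4096]
P^4 =
  P: [4167/8192, 5035/65536, 27165/65536]
  Q: [2167/4096, 1279/16384, 6437/16384]
  R: [2917/8192, 5035/65536, 37165/65536]

(P^4)[P -> R] = 27165/65536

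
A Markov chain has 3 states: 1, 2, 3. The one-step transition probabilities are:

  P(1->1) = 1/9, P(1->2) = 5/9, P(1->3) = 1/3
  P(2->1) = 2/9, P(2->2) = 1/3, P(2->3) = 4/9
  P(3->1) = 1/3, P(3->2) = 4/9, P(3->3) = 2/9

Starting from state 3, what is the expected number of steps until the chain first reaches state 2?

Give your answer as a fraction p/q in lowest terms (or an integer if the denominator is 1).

Let h_i = expected steps to first reach 2 from state i.
Boundary: h_2 = 0.
First-step equations for the other states:
  h_1 = 1 + 1/9*h_1 + 5/9*h_2 + 1/3*h_3
  h_3 = 1 + 1/3*h_1 + 4/9*h_2 + 2/9*h_3

Substituting h_2 = 0 and rearranging gives the linear system (I - Q) h = 1:
  [8/9, -1/3] . (h_1, h_3) = 1
  [-1/3, 7/9] . (h_1, h_3) = 1

Solving yields:
  h_1 = 90/47
  h_3 = 99/47

Starting state is 3, so the expected hitting time is h_3 = 99/47.

Answer: 99/47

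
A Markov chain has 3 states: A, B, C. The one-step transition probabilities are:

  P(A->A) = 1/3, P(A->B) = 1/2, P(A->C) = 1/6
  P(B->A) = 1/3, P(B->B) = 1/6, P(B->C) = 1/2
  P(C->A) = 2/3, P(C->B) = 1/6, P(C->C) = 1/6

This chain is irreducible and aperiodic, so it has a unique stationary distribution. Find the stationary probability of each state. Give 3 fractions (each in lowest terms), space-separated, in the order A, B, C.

Answer: 11/26 4/13 7/26

Derivation:
The stationary distribution satisfies pi = pi * P, i.e.:
  pi_A = 1/3*pi_A + 1/3*pi_B + 2/3*pi_C
  pi_B = 1/2*pi_A + 1/6*pi_B + 1/6*pi_C
  pi_C = 1/6*pi_A + 1/2*pi_B + 1/6*pi_C
with normalization: pi_A + pi_B + pi_C = 1.

Using the first 2 balance equations plus normalization, the linear system A*pi = b is:
  [-2/3, 1/3, 2/3] . pi = 0
  [1/2, -5/6, 1/6] . pi = 0
  [1, 1, 1] . pi = 1

Solving yields:
  pi_A = 11/26
  pi_B = 4/13
  pi_C = 7/26

Verification (pi * P):
  11/26*1/3 + 4/13*1/3 + 7/26*2/3 = 11/26 = pi_A  (ok)
  11/26*1/2 + 4/13*1/6 + 7/26*1/6 = 4/13 = pi_B  (ok)
  11/26*1/6 + 4/13*1/2 + 7/26*1/6 = 7/26 = pi_C  (ok)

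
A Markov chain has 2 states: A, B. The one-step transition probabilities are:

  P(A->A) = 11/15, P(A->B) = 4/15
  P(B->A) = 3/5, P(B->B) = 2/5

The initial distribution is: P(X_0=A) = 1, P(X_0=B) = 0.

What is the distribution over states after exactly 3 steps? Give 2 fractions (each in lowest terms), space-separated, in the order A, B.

Propagating the distribution step by step (d_{t+1} = d_t * P):
d_0 = (A=1, B=0)
  d_1[A] = 1*11/15 + 0*3/5 = 11/15
  d_1[B] = 1*4/15 + 0*2/5 = 4/15
d_1 = (A=11/15, B=4/15)
  d_2[A] = 11/15*11/15 + 4/15*3/5 = 157/225
  d_2[B] = 11/15*4/15 + 4/15*2/5 = 68/225
d_2 = (A=157/225, B=68/225)
  d_3[A] = 157/225*11/15 + 68/225*3/5 = 2339/3375
  d_3[B] = 157/225*4/15 + 68/225*2/5 = 1036/3375
d_3 = (A=2339/3375, B=1036/3375)

Answer: 2339/3375 1036/3375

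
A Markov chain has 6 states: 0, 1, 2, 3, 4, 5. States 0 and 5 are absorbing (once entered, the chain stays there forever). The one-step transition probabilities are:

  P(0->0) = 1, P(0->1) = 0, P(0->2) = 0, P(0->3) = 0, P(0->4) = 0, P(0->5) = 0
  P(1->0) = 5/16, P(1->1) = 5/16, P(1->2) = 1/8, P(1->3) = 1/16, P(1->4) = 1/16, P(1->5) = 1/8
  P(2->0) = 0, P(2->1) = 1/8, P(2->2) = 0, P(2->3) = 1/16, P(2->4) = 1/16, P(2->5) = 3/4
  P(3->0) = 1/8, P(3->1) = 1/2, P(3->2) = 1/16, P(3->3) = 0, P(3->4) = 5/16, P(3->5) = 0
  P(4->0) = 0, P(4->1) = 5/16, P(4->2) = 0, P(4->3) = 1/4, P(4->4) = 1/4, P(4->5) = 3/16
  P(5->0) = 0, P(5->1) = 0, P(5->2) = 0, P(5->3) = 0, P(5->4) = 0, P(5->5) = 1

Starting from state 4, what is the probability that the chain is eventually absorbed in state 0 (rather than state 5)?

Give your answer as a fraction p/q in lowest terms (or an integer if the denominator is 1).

Let a_i = P(absorbed in 0 | start in state i).
Boundary conditions: a_0 = 1, a_5 = 0.
For each transient state i, a_i = sum_j P(i->j) * a_j:
  a_1 = 5/16*a_0 + 5/16*a_1 + 1/8*a_2 + 1/16*a_3 + 1/16*a_4 + 1/8*a_5
  a_2 = 0*a_0 + 1/8*a_1 + 0*a_2 + 1/16*a_3 + 1/16*a_4 + 3/4*a_5
  a_3 = 1/8*a_0 + 1/2*a_1 + 1/16*a_2 + 0*a_3 + 5/16*a_4 + 0*a_5
  a_4 = 0*a_0 + 5/16*a_1 + 0*a_2 + 1/4*a_3 + 1/4*a_4 + 3/16*a_5

Substituting a_0 = 1 and a_5 = 0, rearrange to (I - Q) a = r where r[i] = P(i -> 0):
  [11/16, -1/8, -1/16, -1/16] . (a_1, a_2, a_3, a_4) = 5/16
  [-1/8, 1, -1/16, -1/16] . (a_1, a_2, a_3, a_4) = 0
  [-1/2, -1/16, 1, -5/16] . (a_1, a_2, a_3, a_4) = 1/8
  [-5/16, 0, -1/4, 3/4] . (a_1, a_2, a_3, a_4) = 0

Solving yields:
  a_1 = 792/1399
  a_2 = 3301/25182
  a_3 = 4591/8394
  a_4 = 10531/25182

Starting state is 4, so the absorption probability is a_4 = 10531/25182.

Answer: 10531/25182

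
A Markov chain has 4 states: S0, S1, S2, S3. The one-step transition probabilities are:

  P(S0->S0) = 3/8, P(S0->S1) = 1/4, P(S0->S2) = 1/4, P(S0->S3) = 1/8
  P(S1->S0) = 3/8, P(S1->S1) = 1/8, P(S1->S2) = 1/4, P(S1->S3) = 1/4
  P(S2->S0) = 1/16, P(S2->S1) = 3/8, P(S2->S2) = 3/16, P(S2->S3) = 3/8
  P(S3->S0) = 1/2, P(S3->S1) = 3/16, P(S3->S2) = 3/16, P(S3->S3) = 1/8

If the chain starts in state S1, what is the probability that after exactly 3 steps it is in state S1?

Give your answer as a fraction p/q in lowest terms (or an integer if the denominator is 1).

Answer: 239/1024

Derivation:
Computing P^3 by repeated multiplication:
P^1 =
  S0: [3/8, 1/4, 1/4, 1/8]
  S1: [3/8, 1/8, 1/4, 1/4]
  S2: [1/16, 3/8, 3/16, 3/8]
  S3: [1/2, 3/16, 3/16, 1/8]
P^2 =
  S0: [5/16, 31/128, 29/128, 7/32]
  S1: [21/64, 1/4, 7/32, 13/64]
  S2: [93/256, 13/64, 55/256, 7/32]
  S3: [85/256, 31/128, 59/256, 25/128]
P^3 =
  S0: [679/2048, 15/64, 455/2048, 217/1024]
  S1: [85/256, 239/1024, 229/1024, 27/128]
  S2: [1373/4096, 487/2048, 913/4096, 209/1024]
  S3: [1341/4096, 121/512, 915/4096, 109/512]

(P^3)[S1 -> S1] = 239/1024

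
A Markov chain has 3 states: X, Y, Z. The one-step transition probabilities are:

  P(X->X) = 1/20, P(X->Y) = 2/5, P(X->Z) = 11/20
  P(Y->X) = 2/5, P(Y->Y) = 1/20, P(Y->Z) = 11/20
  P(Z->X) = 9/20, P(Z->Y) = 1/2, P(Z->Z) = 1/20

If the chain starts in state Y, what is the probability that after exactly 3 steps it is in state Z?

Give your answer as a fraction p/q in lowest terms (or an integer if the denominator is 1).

Computing P^3 by repeated multiplication:
P^1 =
  X: [1/20, 2/5, 11/20]
  Y: [2/5, 1/20, 11/20]
  Z: [9/20, 1/2, 1/20]
P^2 =
  X: [41/100, 63/200, 11/40]
  Y: [23/80, 7/16, 11/40]
  Z: [49/200, 23/100, 21/40]
P^3 =
  X: [1081/4000, 1269/4000, 33/80]
  Y: [501/1600, 439/1600, 33/80]
  Z: [681/2000, 93/250, 23/80]

(P^3)[Y -> Z] = 33/80

Answer: 33/80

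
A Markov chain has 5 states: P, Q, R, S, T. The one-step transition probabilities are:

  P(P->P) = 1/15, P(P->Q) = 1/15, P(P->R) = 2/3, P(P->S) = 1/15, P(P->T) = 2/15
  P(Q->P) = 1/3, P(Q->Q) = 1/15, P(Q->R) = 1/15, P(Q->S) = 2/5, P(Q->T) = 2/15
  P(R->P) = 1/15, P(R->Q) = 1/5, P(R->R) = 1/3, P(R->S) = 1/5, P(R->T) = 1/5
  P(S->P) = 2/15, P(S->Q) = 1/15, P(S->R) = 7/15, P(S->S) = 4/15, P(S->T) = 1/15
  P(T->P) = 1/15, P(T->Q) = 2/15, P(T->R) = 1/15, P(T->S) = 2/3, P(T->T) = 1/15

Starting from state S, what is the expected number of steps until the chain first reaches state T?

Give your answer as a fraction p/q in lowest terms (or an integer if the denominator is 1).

Let h_i = expected steps to first reach T from state i.
Boundary: h_T = 0.
First-step equations for the other states:
  h_P = 1 + 1/15*h_P + 1/15*h_Q + 2/3*h_R + 1/15*h_S + 2/15*h_T
  h_Q = 1 + 1/3*h_P + 1/15*h_Q + 1/15*h_R + 2/5*h_S + 2/15*h_T
  h_R = 1 + 1/15*h_P + 1/5*h_Q + 1/3*h_R + 1/5*h_S + 1/5*h_T
  h_S = 1 + 2/15*h_P + 1/15*h_Q + 7/15*h_R + 4/15*h_S + 1/15*h_T

Substituting h_T = 0 and rearranging gives the linear system (I - Q) h = 1:
  [14/15, -1/15, -2/3, -1/15] . (h_P, h_Q, h_R, h_S) = 1
  [-1/3, 14/15, -1/15, -2/5] . (h_P, h_Q, h_R, h_S) = 1
  [-1/15, -1/5, 2/3, -1/5] . (h_P, h_Q, h_R, h_S) = 1
  [-2/15, -1/15, -7/15, 11/15] . (h_P, h_Q, h_R, h_S) = 1

Solving yields:
  h_P = 1845/272
  h_Q = 62115/8704
  h_R = 14235/2176
  h_S = 64485/8704

Starting state is S, so the expected hitting time is h_S = 64485/8704.

Answer: 64485/8704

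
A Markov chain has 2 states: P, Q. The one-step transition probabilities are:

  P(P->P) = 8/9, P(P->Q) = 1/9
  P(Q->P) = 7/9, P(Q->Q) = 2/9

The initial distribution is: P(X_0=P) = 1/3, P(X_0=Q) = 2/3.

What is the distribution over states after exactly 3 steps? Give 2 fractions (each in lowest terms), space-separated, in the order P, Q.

Propagating the distribution step by step (d_{t+1} = d_t * P):
d_0 = (P=1/3, Q=2/3)
  d_1[P] = 1/3*8/9 + 2/3*7/9 = 22/27
  d_1[Q] = 1/3*1/9 + 2/3*2/9 = 5/27
d_1 = (P=22/27, Q=5/27)
  d_2[P] = 22/27*8/9 + 5/27*7/9 = 211/243
  d_2[Q] = 22/27*1/9 + 5/27*2/9 = 32/243
d_2 = (P=211/243, Q=32/243)
  d_3[P] = 211/243*8/9 + 32/243*7/9 = 1912/2187
  d_3[Q] = 211/243*1/9 + 32/243*2/9 = 275/2187
d_3 = (P=1912/2187, Q=275/2187)

Answer: 1912/2187 275/2187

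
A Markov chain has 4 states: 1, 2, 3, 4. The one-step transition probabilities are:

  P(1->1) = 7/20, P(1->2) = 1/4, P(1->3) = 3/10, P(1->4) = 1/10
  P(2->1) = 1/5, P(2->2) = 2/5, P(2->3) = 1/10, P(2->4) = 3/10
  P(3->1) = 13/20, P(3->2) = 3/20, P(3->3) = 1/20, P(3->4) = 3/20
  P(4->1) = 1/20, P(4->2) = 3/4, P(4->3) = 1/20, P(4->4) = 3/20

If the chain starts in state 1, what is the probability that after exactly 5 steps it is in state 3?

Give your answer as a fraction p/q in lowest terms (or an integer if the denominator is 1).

Answer: 112989/800000

Derivation:
Computing P^5 by repeated multiplication:
P^1 =
  1: [7/20, 1/4, 3/10, 1/10]
  2: [1/5, 2/5, 1/10, 3/10]
  3: [13/20, 3/20, 1/20, 3/20]
  4: [1/20, 3/4, 1/20, 3/20]
P^2 =
  1: [149/400, 123/400, 3/20, 17/100]
  2: [23/100, 9/20, 3/25, 1/5]
  3: [119/400, 137/400, 11/50, 7/50]
  4: [83/400, 173/400, 1/10, 13/50]
P^3 =
  1: [2383/8000, 2929/8000, 317/2000, 71/400]
  2: [517/2000, 811/2000, 13/100, 103/500]
  3: [2581/8000, 559/1600, 283/2000, 373/2000]
  4: [1897/8000, 3479/8000, 247/2000, 409/2000]
P^4 =
  1: [46301/160000, 60451/160000, 5711/40000, 7601/40000]
  2: [2131/8000, 16033/40000, 1349/10000, 1979/10000]
  3: [9091/32000, 61041/160000, 237/1600, 7451/40000]
  4: [1667/6400, 64821/160000, 5241/40000, 1627/8000]
P^5 =
  1: [893287/3200000, 247941/640000, 112989/800000, 153763/800000]
  2: [216781/800000, 316467/800000, 27327/200000, 39361/200000]
  3: [900253/3200000, 1233763/3200000, 112079/800000, 154417/800000]
  4: [856081/3200000, 255587/640000, 108299/800000, 158197/800000]

(P^5)[1 -> 3] = 112989/800000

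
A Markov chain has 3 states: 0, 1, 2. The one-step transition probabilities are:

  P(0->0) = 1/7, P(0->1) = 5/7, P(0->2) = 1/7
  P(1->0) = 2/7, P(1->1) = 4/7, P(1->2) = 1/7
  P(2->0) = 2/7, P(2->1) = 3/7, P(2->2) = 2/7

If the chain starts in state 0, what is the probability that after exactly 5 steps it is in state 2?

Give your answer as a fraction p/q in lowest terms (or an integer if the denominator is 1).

Computing P^5 by repeated multiplication:
P^1 =
  0: [1/7, 5/7, 1/7]
  1: [2/7, 4/7, 1/7]
  2: [2/7, 3/7, 2/7]
P^2 =
  0: [13/49, 4/7, 8/49]
  1: [12/49, 29/49, 8/49]
  2: [12/49, 4/7, 9/49]
P^3 =
  0: [85/343, 201/343, 57/343]
  1: [86/343, 200/343, 57/343]
  2: [86/343, 199/343, 58/343]
P^4 =
  0: [601/2401, 200/343, 400/2401]
  1: [600/2401, 1401/2401, 400/2401]
  2: [600/2401, 200/343, 401/2401]
P^5 =
  0: [4201/16807, 9805/16807, 2801/16807]
  1: [4202/16807, 9804/16807, 2801/16807]
  2: [4202/16807, 9803/16807, 2802/16807]

(P^5)[0 -> 2] = 2801/16807

Answer: 2801/16807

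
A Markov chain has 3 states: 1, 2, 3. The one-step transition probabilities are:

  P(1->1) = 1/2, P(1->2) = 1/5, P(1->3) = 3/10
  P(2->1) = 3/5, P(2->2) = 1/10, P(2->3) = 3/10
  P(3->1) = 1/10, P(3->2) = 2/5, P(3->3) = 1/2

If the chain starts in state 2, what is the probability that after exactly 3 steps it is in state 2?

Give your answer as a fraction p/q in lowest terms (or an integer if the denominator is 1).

Answer: 247/1000

Derivation:
Computing P^3 by repeated multiplication:
P^1 =
  1: [1/2, 1/5, 3/10]
  2: [3/5, 1/10, 3/10]
  3: [1/10, 2/5, 1/2]
P^2 =
  1: [2/5, 6/25, 9/25]
  2: [39/100, 1/4, 9/25]
  3: [17/50, 13/50, 2/5]
P^3 =
  1: [19/50, 31/125, 93/250]
  2: [381/1000, 247/1000, 93/250]
  3: [183/500, 127/500, 19/50]

(P^3)[2 -> 2] = 247/1000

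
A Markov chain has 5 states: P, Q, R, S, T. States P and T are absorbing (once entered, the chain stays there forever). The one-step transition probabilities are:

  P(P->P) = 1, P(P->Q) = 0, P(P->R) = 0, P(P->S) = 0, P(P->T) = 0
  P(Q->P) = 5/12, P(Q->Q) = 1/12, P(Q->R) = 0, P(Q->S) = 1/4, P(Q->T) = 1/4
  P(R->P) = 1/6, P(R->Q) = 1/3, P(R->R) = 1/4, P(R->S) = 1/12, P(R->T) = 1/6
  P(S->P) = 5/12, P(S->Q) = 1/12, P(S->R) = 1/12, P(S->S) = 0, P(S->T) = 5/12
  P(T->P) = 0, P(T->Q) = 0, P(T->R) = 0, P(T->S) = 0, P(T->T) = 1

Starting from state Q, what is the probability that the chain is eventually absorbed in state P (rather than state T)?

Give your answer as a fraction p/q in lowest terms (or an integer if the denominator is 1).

Answer: 338/569

Derivation:
Let a_i = P(absorbed in P | start in state i).
Boundary conditions: a_P = 1, a_T = 0.
For each transient state i, a_i = sum_j P(i->j) * a_j:
  a_Q = 5/12*a_P + 1/12*a_Q + 0*a_R + 1/4*a_S + 1/4*a_T
  a_R = 1/6*a_P + 1/3*a_Q + 1/4*a_R + 1/12*a_S + 1/6*a_T
  a_S = 5/12*a_P + 1/12*a_Q + 1/12*a_R + 0*a_S + 5/12*a_T

Substituting a_P = 1 and a_T = 0, rearrange to (I - Q) a = r where r[i] = P(i -> P):
  [11/12, 0, -1/4] . (a_Q, a_R, a_S) = 5/12
  [-1/3, 3/4, -1/12] . (a_Q, a_R, a_S) = 1/6
  [-1/12, -1/12, 1] . (a_Q, a_R, a_S) = 5/12

Solving yields:
  a_Q = 338/569
  a_R = 309/569
  a_S = 291/569

Starting state is Q, so the absorption probability is a_Q = 338/569.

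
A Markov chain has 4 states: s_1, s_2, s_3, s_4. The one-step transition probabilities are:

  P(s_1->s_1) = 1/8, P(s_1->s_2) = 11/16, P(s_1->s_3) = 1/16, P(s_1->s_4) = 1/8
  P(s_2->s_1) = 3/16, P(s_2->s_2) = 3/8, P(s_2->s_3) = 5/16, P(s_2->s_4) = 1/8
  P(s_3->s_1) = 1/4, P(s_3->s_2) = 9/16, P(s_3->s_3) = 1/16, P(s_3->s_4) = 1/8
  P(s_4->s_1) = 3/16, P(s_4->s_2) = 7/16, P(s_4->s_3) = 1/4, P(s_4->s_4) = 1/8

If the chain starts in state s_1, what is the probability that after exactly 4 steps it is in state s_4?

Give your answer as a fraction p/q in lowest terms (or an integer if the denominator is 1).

Answer: 1/8

Derivation:
Computing P^4 by repeated multiplication:
P^1 =
  s_1: [1/8, 11/16, 1/16, 1/8]
  s_2: [3/16, 3/8, 5/16, 1/8]
  s_3: [1/4, 9/16, 1/16, 1/8]
  s_4: [3/16, 7/16, 1/4, 1/8]
P^2 =
  s_1: [47/256, 111/256, 33/128, 1/8]
  s_2: [25/128, 1/2, 23/128, 1/8]
  s_3: [45/256, 121/256, 29/128, 1/8]
  s_4: [49/256, 125/256, 25/128, 1/8]
P^3 =
  s_1: [787/4096, 2001/4096, 199/1024, 1/8]
  s_2: [191/1024, 489/1024, 27/128, 1/8]
  s_3: [781/4096, 1967/4096, 209/1024, 1/8]
  s_4: [769/4096, 1963/4096, 213/1024, 1/8]
P^4 =
  s_1: [12297/65536, 31411/65536, 3409/16384, 1/8]
  s_2: [3097/16384, 7875/16384, 841/4096, 1/8]
  s_3: [12343/65536, 31501/65536, 3375/16384, 1/8]
  s_4: [12371/65536, 31489/65536, 3371/16384, 1/8]

(P^4)[s_1 -> s_4] = 1/8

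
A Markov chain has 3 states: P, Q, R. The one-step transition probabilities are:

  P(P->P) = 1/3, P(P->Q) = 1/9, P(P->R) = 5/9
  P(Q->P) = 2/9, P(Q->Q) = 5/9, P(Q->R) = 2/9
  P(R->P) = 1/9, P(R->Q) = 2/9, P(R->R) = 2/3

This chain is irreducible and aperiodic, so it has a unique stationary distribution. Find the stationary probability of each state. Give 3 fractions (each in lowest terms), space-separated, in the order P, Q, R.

The stationary distribution satisfies pi = pi * P, i.e.:
  pi_P = 1/3*pi_P + 2/9*pi_Q + 1/9*pi_R
  pi_Q = 1/9*pi_P + 5/9*pi_Q + 2/9*pi_R
  pi_R = 5/9*pi_P + 2/9*pi_Q + 2/3*pi_R
with normalization: pi_P + pi_Q + pi_R = 1.

Using the first 2 balance equations plus normalization, the linear system A*pi = b is:
  [-2/3, 2/9, 1/9] . pi = 0
  [1/9, -4/9, 2/9] . pi = 0
  [1, 1, 1] . pi = 1

Solving yields:
  pi_P = 8/43
  pi_Q = 13/43
  pi_R = 22/43

Verification (pi * P):
  8/43*1/3 + 13/43*2/9 + 22/43*1/9 = 8/43 = pi_P  (ok)
  8/43*1/9 + 13/43*5/9 + 22/43*2/9 = 13/43 = pi_Q  (ok)
  8/43*5/9 + 13/43*2/9 + 22/43*2/3 = 22/43 = pi_R  (ok)

Answer: 8/43 13/43 22/43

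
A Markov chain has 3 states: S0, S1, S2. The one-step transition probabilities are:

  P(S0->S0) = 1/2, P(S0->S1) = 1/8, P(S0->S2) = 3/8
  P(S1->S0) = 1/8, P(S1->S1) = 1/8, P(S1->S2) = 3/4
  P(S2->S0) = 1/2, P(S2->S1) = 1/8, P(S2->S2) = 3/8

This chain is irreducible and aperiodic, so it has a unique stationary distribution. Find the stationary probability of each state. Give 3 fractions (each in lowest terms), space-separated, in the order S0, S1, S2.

Answer: 29/64 1/8 27/64

Derivation:
The stationary distribution satisfies pi = pi * P, i.e.:
  pi_S0 = 1/2*pi_S0 + 1/8*pi_S1 + 1/2*pi_S2
  pi_S1 = 1/8*pi_S0 + 1/8*pi_S1 + 1/8*pi_S2
  pi_S2 = 3/8*pi_S0 + 3/4*pi_S1 + 3/8*pi_S2
with normalization: pi_S0 + pi_S1 + pi_S2 = 1.

Using the first 2 balance equations plus normalization, the linear system A*pi = b is:
  [-1/2, 1/8, 1/2] . pi = 0
  [1/8, -7/8, 1/8] . pi = 0
  [1, 1, 1] . pi = 1

Solving yields:
  pi_S0 = 29/64
  pi_S1 = 1/8
  pi_S2 = 27/64

Verification (pi * P):
  29/64*1/2 + 1/8*1/8 + 27/64*1/2 = 29/64 = pi_S0  (ok)
  29/64*1/8 + 1/8*1/8 + 27/64*1/8 = 1/8 = pi_S1  (ok)
  29/64*3/8 + 1/8*3/4 + 27/64*3/8 = 27/64 = pi_S2  (ok)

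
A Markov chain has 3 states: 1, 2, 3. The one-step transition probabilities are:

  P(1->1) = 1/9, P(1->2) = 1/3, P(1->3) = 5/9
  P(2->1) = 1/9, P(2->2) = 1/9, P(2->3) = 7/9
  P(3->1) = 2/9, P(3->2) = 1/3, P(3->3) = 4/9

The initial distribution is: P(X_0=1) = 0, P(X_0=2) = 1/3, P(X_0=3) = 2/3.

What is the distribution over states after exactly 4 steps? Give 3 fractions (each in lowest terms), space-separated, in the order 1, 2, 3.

Propagating the distribution step by step (d_{t+1} = d_t * P):
d_0 = (1=0, 2=1/3, 3=2/3)
  d_1[1] = 0*1/9 + 1/3*1/9 + 2/3*2/9 = 5/27
  d_1[2] = 0*1/3 + 1/3*1/9 + 2/3*1/3 = 7/27
  d_1[3] = 0*5/9 + 1/3*7/9 + 2/3*4/9 = 5/9
d_1 = (1=5/27, 2=7/27, 3=5/9)
  d_2[1] = 5/27*1/9 + 7/27*1/9 + 5/9*2/9 = 14/81
  d_2[2] = 5/27*1/3 + 7/27*1/9 + 5/9*1/3 = 67/243
  d_2[3] = 5/27*5/9 + 7/27*7/9 + 5/9*4/9 = 134/243
d_2 = (1=14/81, 2=67/243, 3=134/243)
  d_3[1] = 14/81*1/9 + 67/243*1/9 + 134/243*2/9 = 377/2187
  d_3[2] = 14/81*1/3 + 67/243*1/9 + 134/243*1/3 = 595/2187
  d_3[3] = 14/81*5/9 + 67/243*7/9 + 134/243*4/9 = 5/9
d_3 = (1=377/2187, 2=595/2187, 3=5/9)
  d_4[1] = 377/2187*1/9 + 595/2187*1/9 + 5/9*2/9 = 14/81
  d_4[2] = 377/2187*1/3 + 595/2187*1/9 + 5/9*1/3 = 5371/19683
  d_4[3] = 377/2187*5/9 + 595/2187*7/9 + 5/9*4/9 = 10910/19683
d_4 = (1=14/81, 2=5371/19683, 3=10910/19683)

Answer: 14/81 5371/19683 10910/19683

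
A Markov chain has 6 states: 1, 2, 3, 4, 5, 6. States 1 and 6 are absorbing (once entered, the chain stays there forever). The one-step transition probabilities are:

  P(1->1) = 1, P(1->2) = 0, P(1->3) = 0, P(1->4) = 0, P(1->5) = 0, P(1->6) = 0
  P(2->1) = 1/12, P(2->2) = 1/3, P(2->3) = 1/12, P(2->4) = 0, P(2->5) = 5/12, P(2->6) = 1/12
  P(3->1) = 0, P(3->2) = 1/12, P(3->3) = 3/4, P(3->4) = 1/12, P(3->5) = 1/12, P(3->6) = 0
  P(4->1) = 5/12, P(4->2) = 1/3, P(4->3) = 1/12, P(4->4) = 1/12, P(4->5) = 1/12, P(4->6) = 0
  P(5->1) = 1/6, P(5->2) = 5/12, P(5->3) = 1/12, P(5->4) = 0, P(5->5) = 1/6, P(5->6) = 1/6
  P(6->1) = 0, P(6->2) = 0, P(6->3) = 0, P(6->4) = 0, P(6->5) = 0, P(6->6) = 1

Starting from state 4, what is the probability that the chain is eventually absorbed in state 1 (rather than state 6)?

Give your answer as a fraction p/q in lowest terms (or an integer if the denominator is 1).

Let a_i = P(absorbed in 1 | start in state i).
Boundary conditions: a_1 = 1, a_6 = 0.
For each transient state i, a_i = sum_j P(i->j) * a_j:
  a_2 = 1/12*a_1 + 1/3*a_2 + 1/12*a_3 + 0*a_4 + 5/12*a_5 + 1/12*a_6
  a_3 = 0*a_1 + 1/12*a_2 + 3/4*a_3 + 1/12*a_4 + 1/12*a_5 + 0*a_6
  a_4 = 5/12*a_1 + 1/3*a_2 + 1/12*a_3 + 1/12*a_4 + 1/12*a_5 + 0*a_6
  a_5 = 1/6*a_1 + 5/12*a_2 + 1/12*a_3 + 0*a_4 + 1/6*a_5 + 1/6*a_6

Substituting a_1 = 1 and a_6 = 0, rearrange to (I - Q) a = r where r[i] = P(i -> 1):
  [2/3, -1/12, 0, -5/12] . (a_2, a_3, a_4, a_5) = 1/12
  [-1/12, 1/4, -1/12, -1/12] . (a_2, a_3, a_4, a_5) = 0
  [-1/3, -1/12, 11/12, -1/12] . (a_2, a_3, a_4, a_5) = 5/12
  [-5/12, -1/12, 0, 5/6] . (a_2, a_3, a_4, a_5) = 1/6

Solving yields:
  a_2 = 727/1379
  a_3 = 827/1379
  a_4 = 1032/1379
  a_5 = 722/1379

Starting state is 4, so the absorption probability is a_4 = 1032/1379.

Answer: 1032/1379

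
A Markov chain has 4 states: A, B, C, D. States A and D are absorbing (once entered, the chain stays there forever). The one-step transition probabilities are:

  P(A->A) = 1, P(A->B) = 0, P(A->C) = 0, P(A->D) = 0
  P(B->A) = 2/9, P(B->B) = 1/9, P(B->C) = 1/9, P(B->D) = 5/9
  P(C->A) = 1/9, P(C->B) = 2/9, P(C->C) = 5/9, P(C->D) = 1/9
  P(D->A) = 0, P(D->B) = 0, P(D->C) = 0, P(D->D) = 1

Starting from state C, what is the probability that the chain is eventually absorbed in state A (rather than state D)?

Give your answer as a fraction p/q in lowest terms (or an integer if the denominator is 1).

Answer: 2/5

Derivation:
Let a_i = P(absorbed in A | start in state i).
Boundary conditions: a_A = 1, a_D = 0.
For each transient state i, a_i = sum_j P(i->j) * a_j:
  a_B = 2/9*a_A + 1/9*a_B + 1/9*a_C + 5/9*a_D
  a_C = 1/9*a_A + 2/9*a_B + 5/9*a_C + 1/9*a_D

Substituting a_A = 1 and a_D = 0, rearrange to (I - Q) a = r where r[i] = P(i -> A):
  [8/9, -1/9] . (a_B, a_C) = 2/9
  [-2/9, 4/9] . (a_B, a_C) = 1/9

Solving yields:
  a_B = 3/10
  a_C = 2/5

Starting state is C, so the absorption probability is a_C = 2/5.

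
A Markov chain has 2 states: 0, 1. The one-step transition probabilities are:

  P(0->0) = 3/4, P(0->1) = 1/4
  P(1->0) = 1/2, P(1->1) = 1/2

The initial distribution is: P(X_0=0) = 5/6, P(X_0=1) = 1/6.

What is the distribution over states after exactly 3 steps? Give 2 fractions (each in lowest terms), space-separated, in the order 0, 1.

Propagating the distribution step by step (d_{t+1} = d_t * P):
d_0 = (0=5/6, 1=1/6)
  d_1[0] = 5/6*3/4 + 1/6*1/2 = 17/24
  d_1[1] = 5/6*1/4 + 1/6*1/2 = 7/24
d_1 = (0=17/24, 1=7/24)
  d_2[0] = 17/24*3/4 + 7/24*1/2 = 65/96
  d_2[1] = 17/24*1/4 + 7/24*1/2 = 31/96
d_2 = (0=65/96, 1=31/96)
  d_3[0] = 65/96*3/4 + 31/96*1/2 = 257/384
  d_3[1] = 65/96*1/4 + 31/96*1/2 = 127/384
d_3 = (0=257/384, 1=127/384)

Answer: 257/384 127/384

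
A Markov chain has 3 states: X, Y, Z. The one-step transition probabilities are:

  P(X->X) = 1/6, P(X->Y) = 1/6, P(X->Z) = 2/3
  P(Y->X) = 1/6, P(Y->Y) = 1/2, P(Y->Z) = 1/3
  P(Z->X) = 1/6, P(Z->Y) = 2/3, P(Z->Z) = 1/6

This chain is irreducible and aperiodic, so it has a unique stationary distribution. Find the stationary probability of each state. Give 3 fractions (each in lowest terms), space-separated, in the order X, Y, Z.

The stationary distribution satisfies pi = pi * P, i.e.:
  pi_X = 1/6*pi_X + 1/6*pi_Y + 1/6*pi_Z
  pi_Y = 1/6*pi_X + 1/2*pi_Y + 2/3*pi_Z
  pi_Z = 2/3*pi_X + 1/3*pi_Y + 1/6*pi_Z
with normalization: pi_X + pi_Y + pi_Z = 1.

Using the first 2 balance equations plus normalization, the linear system A*pi = b is:
  [-5/6, 1/6, 1/6] . pi = 0
  [1/6, -1/2, 2/3] . pi = 0
  [1, 1, 1] . pi = 1

Solving yields:
  pi_X = 1/6
  pi_Y = 1/2
  pi_Z = 1/3

Verification (pi * P):
  1/6*1/6 + 1/2*1/6 + 1/3*1/6 = 1/6 = pi_X  (ok)
  1/6*1/6 + 1/2*1/2 + 1/3*2/3 = 1/2 = pi_Y  (ok)
  1/6*2/3 + 1/2*1/3 + 1/3*1/6 = 1/3 = pi_Z  (ok)

Answer: 1/6 1/2 1/3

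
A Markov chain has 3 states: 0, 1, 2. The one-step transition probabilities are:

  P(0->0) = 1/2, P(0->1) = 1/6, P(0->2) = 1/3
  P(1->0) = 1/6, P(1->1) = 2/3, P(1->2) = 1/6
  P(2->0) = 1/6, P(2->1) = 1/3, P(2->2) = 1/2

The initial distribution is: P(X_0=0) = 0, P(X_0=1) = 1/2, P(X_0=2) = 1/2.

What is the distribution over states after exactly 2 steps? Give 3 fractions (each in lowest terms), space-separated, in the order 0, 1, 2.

Propagating the distribution step by step (d_{t+1} = d_t * P):
d_0 = (0=0, 1=1/2, 2=1/2)
  d_1[0] = 0*1/2 + 1/2*1/6 + 1/2*1/6 = 1/6
  d_1[1] = 0*1/6 + 1/2*2/3 + 1/2*1/3 = 1/2
  d_1[2] = 0*1/3 + 1/2*1/6 + 1/2*1/2 = 1/3
d_1 = (0=1/6, 1=1/2, 2=1/3)
  d_2[0] = 1/6*1/2 + 1/2*1/6 + 1/3*1/6 = 2/9
  d_2[1] = 1/6*1/6 + 1/2*2/3 + 1/3*1/3 = 17/36
  d_2[2] = 1/6*1/3 + 1/2*1/6 + 1/3*1/2 = 11/36
d_2 = (0=2/9, 1=17/36, 2=11/36)

Answer: 2/9 17/36 11/36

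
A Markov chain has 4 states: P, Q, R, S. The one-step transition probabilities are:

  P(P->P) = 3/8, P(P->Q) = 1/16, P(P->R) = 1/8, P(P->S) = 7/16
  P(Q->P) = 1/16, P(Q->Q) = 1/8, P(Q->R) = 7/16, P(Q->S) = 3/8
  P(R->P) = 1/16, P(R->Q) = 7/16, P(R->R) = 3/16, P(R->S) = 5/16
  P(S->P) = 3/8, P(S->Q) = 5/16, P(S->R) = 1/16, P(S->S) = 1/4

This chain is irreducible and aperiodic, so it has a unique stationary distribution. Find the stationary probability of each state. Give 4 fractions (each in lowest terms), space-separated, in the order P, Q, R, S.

The stationary distribution satisfies pi = pi * P, i.e.:
  pi_P = 3/8*pi_P + 1/16*pi_Q + 1/16*pi_R + 3/8*pi_S
  pi_Q = 1/16*pi_P + 1/8*pi_Q + 7/16*pi_R + 5/16*pi_S
  pi_R = 1/8*pi_P + 7/16*pi_Q + 3/16*pi_R + 1/16*pi_S
  pi_S = 7/16*pi_P + 3/8*pi_Q + 5/16*pi_R + 1/4*pi_S
with normalization: pi_P + pi_Q + pi_R + pi_S = 1.

Using the first 3 balance equations plus normalization, the linear system A*pi = b is:
  [-5/8, 1/16, 1/16, 3/8] . pi = 0
  [1/16, -7/8, 7/16, 5/16] . pi = 0
  [1/8, 7/16, -13/16, 1/16] . pi = 0
  [1, 1, 1, 1] . pi = 1

Solving yields:
  pi_P = 919/3769
  pi_Q = 873/3769
  pi_R = 709/3769
  pi_S = 1268/3769

Verification (pi * P):
  919/3769*3/8 + 873/3769*1/16 + 709/3769*1/16 + 1268/3769*3/8 = 919/3769 = pi_P  (ok)
  919/3769*1/16 + 873/3769*1/8 + 709/3769*7/16 + 1268/3769*5/16 = 873/3769 = pi_Q  (ok)
  919/3769*1/8 + 873/3769*7/16 + 709/3769*3/16 + 1268/3769*1/16 = 709/3769 = pi_R  (ok)
  919/3769*7/16 + 873/3769*3/8 + 709/3769*5/16 + 1268/3769*1/4 = 1268/3769 = pi_S  (ok)

Answer: 919/3769 873/3769 709/3769 1268/3769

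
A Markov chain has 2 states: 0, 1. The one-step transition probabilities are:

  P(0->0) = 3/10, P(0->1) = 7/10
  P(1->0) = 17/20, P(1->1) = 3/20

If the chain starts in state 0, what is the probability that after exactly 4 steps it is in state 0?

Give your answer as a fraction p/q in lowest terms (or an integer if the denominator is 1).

Answer: 47177/80000

Derivation:
Computing P^4 by repeated multiplication:
P^1 =
  0: [3/10, 7/10]
  1: [17/20, 3/20]
P^2 =
  0: [137/200, 63/200]
  1: [153/400, 247/400]
P^3 =
  0: [1893/4000, 2107/4000]
  1: [5117/8000, 2883/8000]
P^4 =
  0: [47177/80000, 32823/80000]
  1: [79713/160000, 80287/160000]

(P^4)[0 -> 0] = 47177/80000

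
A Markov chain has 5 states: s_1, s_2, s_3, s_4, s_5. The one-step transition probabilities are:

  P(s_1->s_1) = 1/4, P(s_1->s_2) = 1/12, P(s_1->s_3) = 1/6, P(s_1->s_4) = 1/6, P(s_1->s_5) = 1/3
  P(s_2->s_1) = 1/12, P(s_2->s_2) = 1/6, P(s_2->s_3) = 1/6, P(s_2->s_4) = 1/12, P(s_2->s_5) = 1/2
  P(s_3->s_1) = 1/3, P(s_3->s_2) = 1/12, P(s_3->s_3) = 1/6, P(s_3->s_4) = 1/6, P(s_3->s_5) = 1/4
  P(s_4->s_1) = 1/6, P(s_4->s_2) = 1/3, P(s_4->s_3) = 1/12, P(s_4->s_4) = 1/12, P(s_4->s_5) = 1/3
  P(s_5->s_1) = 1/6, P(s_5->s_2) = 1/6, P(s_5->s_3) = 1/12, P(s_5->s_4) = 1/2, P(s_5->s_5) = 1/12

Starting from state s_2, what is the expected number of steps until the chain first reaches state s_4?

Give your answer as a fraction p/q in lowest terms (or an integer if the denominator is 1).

Let h_i = expected steps to first reach s_4 from state i.
Boundary: h_s_4 = 0.
First-step equations for the other states:
  h_s_1 = 1 + 1/4*h_s_1 + 1/12*h_s_2 + 1/6*h_s_3 + 1/6*h_s_4 + 1/3*h_s_5
  h_s_2 = 1 + 1/12*h_s_1 + 1/6*h_s_2 + 1/6*h_s_3 + 1/12*h_s_4 + 1/2*h_s_5
  h_s_3 = 1 + 1/3*h_s_1 + 1/12*h_s_2 + 1/6*h_s_3 + 1/6*h_s_4 + 1/4*h_s_5
  h_s_5 = 1 + 1/6*h_s_1 + 1/6*h_s_2 + 1/12*h_s_3 + 1/2*h_s_4 + 1/12*h_s_5

Substituting h_s_4 = 0 and rearranging gives the linear system (I - Q) h = 1:
  [3/4, -1/12, -1/6, -1/3] . (h_s_1, h_s_2, h_s_3, h_s_5) = 1
  [-1/12, 5/6, -1/6, -1/2] . (h_s_1, h_s_2, h_s_3, h_s_5) = 1
  [-1/3, -1/12, 5/6, -1/4] . (h_s_1, h_s_2, h_s_3, h_s_5) = 1
  [-1/6, -1/6, -1/12, 11/12] . (h_s_1, h_s_2, h_s_3, h_s_5) = 1

Solving yields:
  h_s_1 = 4668/1157
  h_s_2 = 1872/445
  h_s_3 = 23856/5785
  h_s_5 = 17148/5785

Starting state is s_2, so the expected hitting time is h_s_2 = 1872/445.

Answer: 1872/445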